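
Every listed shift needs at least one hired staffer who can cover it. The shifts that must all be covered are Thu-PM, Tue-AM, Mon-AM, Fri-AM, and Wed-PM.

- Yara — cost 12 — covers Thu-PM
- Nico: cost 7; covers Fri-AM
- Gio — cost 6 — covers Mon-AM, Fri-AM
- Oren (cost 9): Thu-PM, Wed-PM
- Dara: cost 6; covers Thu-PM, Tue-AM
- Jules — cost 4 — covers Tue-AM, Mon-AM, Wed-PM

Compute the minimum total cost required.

This is a weighted set-cover instance.
Choose Gio, Dara, and Jules: together they cover Thu-PM, Tue-AM, Mon-AM, Fri-AM, Wed-PM — every shift.
Total cost: 6 + 6 + 4 = 16.
No cover costs less than 16.

16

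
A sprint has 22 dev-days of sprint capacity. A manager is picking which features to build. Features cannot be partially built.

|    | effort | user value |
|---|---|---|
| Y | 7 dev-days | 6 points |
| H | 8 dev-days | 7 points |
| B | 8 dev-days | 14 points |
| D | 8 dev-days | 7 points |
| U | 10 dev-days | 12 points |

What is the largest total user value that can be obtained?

26

This is a 0-1 knapsack instance.
Allowing fractional choices, the relaxed optimum would be about 29.5, but features are indivisible.
B + D: effort 8 + 8 = 16 ≤ 22, user value 14 + 7 = 21.
H + B: effort 8 + 8 = 16 ≤ 22, user value 7 + 14 = 21.
B + U: effort 8 + 10 = 18 ≤ 22, user value 14 + 12 = 26.
Best is B and U with total user value 26.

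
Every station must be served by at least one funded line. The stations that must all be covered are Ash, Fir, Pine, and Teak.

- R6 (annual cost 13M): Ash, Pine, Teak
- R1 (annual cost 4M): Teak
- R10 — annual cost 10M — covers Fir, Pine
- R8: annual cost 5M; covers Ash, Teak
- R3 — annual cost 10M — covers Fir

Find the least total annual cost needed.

15

Choose R10 and R8: together they cover Ash, Fir, Pine, Teak — every station.
Total annual cost: 10 + 5 = 15.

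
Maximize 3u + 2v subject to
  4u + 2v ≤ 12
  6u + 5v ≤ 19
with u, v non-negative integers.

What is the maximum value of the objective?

9

The continuous relaxation peaks at (2.75, 0.5) with value 9.25; rounding to a feasible lattice point costs some objective.
(u,v)=(3,0): 4·3+2·0=12≤12, 6·3+5·0=18≤19, objective 9.
(u,v)=(2,1): 4·2+2·1=10≤12, 6·2+5·1=17≤19, objective 8.
(u,v)=(2,0): 4·2+2·0=8≤12, 6·2+5·0=12≤19, objective 6.
(u,v)=(1,1): 4·1+2·1=6≤12, 6·1+5·1=11≤19, objective 5.
The best lattice point is (3,0), giving 9.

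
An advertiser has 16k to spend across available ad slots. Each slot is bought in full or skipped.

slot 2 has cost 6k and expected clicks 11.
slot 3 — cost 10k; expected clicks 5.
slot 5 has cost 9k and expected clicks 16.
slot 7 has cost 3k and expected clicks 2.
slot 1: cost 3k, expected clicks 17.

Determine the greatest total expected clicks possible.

Treat it as a binary knapsack problem.
Take slot 5, slot 7, and slot 1: cost 9 + 3 + 3 = 15 ≤ 16, expected clicks 16 + 2 + 17 = 35.
No other feasible combination does better.

35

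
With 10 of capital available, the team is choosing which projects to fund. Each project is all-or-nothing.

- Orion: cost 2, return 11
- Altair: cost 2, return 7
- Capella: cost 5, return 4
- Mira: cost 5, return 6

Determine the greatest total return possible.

Allowing fractional choices, the relaxed optimum would be about 24.8, but projects are indivisible.
Orion + Altair + Mira: cost 2 + 2 + 5 = 9 ≤ 10, return 11 + 7 + 6 = 24.
Orion + Altair + Capella: cost 2 + 2 + 5 = 9 ≤ 10, return 11 + 7 + 4 = 22.
Best is Orion, Altair, and Mira with total return 24.

24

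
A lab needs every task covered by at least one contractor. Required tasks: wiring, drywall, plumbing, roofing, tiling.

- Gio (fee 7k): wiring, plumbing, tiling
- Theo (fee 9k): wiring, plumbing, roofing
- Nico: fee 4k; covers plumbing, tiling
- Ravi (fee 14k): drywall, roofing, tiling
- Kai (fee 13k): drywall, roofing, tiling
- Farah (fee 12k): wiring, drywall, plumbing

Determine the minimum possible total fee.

20

This is an integer covering problem.
The greedy cost-per-new-task heuristic would pick Nico, Theo, and Farah for 25, but a cheaper cover exists.
Choose Gio and Kai: together they cover wiring, drywall, plumbing, roofing, tiling — every task.
Total fee: 7 + 13 = 20.
No cover costs less than 20.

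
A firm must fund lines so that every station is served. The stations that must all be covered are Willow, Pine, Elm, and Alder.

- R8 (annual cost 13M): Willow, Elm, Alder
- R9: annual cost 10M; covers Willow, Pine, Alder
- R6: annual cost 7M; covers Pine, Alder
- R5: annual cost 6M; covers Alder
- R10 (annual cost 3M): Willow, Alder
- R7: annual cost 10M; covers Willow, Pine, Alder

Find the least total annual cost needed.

The greedy cost-per-new-station heuristic would pick R10, R6, and R8 for 23, but a cheaper cover exists.
Choose R8 and R6: together they cover Willow, Pine, Elm, Alder — every station.
Total annual cost: 13 + 7 = 20.
No cover costs less than 20.

20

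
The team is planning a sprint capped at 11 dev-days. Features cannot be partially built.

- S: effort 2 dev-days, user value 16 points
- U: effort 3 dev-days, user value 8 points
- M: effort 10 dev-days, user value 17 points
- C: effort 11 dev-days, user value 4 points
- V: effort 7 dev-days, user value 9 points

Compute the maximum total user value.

25

M: effort 10 ≤ 11, user value 17.
S + V: effort 2 + 7 = 9 ≤ 11, user value 16 + 9 = 25.
S + U: effort 2 + 3 = 5 ≤ 11, user value 16 + 8 = 24.
Best is S and V with total user value 25.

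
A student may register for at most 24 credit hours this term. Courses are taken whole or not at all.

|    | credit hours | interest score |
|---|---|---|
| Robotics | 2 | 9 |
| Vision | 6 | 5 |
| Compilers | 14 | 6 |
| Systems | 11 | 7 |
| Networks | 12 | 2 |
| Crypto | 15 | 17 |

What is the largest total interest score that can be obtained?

Allowing fractional choices, the relaxed optimum would be about 31.6, but courses are indivisible.
Robotics + Vision + Crypto: credit hours 2 + 6 + 15 = 23 ≤ 24, interest score 9 + 5 + 17 = 31.
Vision + Crypto: credit hours 6 + 15 = 21 ≤ 24, interest score 5 + 17 = 22.
Robotics + Crypto: credit hours 2 + 15 = 17 ≤ 24, interest score 9 + 17 = 26.
Best is Robotics, Vision, and Crypto with total interest score 31.

31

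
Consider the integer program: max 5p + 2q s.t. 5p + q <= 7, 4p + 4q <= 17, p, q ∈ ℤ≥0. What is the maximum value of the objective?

9

(p,q)=(1,2): 5·1+1·2=7≤7, 4·1+4·2=12≤17, objective 9.
(p,q)=(0,4): 5·0+1·4=4≤7, 4·0+4·4=16≤17, objective 8.
(p,q)=(1,1): 5·1+1·1=6≤7, 4·1+4·1=8≤17, objective 7.
No feasible integer point exceeds 9.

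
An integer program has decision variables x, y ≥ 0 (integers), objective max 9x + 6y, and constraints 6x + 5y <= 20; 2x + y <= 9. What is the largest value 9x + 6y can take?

27

The continuous relaxation peaks at (3.33, 0) with value 30.00; rounding to a feasible lattice point costs some objective.
(x,y)=(3,0): 6·3+5·0=18≤20, 2·3+1·0=6≤9, objective 27.
(x,y)=(2,1): 6·2+5·1=17≤20, 2·2+1·1=5≤9, objective 24.
Maximum is 27 at (x,y)=(3,0).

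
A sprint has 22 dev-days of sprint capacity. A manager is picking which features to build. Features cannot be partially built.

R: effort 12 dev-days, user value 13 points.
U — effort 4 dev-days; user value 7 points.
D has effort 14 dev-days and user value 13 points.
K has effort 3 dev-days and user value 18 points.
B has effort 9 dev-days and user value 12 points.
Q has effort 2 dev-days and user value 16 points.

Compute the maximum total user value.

54

Allowing fractional choices, the relaxed optimum would be about 57.3, but features are indivisible.
U + K + B + Q: effort 4 + 3 + 9 + 2 = 18 ≤ 22, user value 7 + 18 + 12 + 16 = 53.
R + K + Q: effort 12 + 3 + 2 = 17 ≤ 22, user value 13 + 18 + 16 = 47.
R + U + K + Q: effort 12 + 4 + 3 + 2 = 21 ≤ 22, user value 13 + 7 + 18 + 16 = 54.
Best is R, U, K, and Q with total user value 54.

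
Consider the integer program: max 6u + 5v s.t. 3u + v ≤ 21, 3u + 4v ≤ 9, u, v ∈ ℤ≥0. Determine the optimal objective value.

(u,v)=(3,0) is feasible, giving 18.
(u,v)=(2,0) is feasible, giving 12.
No feasible integer point exceeds 18.

18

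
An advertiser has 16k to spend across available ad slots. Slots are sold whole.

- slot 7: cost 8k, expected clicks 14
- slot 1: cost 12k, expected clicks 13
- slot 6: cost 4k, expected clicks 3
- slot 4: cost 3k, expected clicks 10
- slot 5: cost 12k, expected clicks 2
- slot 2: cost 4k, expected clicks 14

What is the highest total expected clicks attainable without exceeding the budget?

slot 7 + slot 6 + slot 2: cost 8 + 4 + 4 = 16 ≤ 16, expected clicks 14 + 3 + 14 = 31.
slot 7 + slot 4 + slot 2: cost 8 + 3 + 4 = 15 ≤ 16, expected clicks 14 + 10 + 14 = 38.
slot 7 + slot 2: cost 8 + 4 = 12 ≤ 16, expected clicks 14 + 14 = 28.
Best is slot 7, slot 4, and slot 2 with total expected clicks 38.

38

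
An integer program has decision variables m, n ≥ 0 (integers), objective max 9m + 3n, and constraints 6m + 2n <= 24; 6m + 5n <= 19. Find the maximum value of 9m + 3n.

Relaxing integrality, the LP optimum is 28.50 at (m,n) = (3.17, 0), which is not an integer point.
(m,n)=(3,0): 6·3+2·0=18≤24, 6·3+5·0=18≤19, objective 27.
(m,n)=(2,1): 6·2+2·1=14≤24, 6·2+5·1=17≤19, objective 21.
(m,n)=(2,0): 6·2+2·0=12≤24, 6·2+5·0=12≤19, objective 18.
Maximum is 27 at (m,n)=(3,0).

27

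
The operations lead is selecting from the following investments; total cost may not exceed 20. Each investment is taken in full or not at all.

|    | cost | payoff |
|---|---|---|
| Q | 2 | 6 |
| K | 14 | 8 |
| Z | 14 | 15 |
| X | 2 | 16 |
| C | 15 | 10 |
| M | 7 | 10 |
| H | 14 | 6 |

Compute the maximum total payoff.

37

This is a 0-1 knapsack instance.
Q + Z + X: cost 2 + 14 + 2 = 18 ≤ 20, payoff 6 + 15 + 16 = 37.
Q + X + C: cost 2 + 2 + 15 = 19 ≤ 20, payoff 6 + 16 + 10 = 32.
Q + X + M: cost 2 + 2 + 7 = 11 ≤ 20, payoff 6 + 16 + 10 = 32.
Best is Q, Z, and X with total payoff 37.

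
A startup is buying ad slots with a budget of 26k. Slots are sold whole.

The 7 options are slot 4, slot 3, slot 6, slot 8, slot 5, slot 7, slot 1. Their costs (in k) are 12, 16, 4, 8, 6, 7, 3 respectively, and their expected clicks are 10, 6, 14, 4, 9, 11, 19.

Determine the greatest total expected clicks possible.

slot 4 + slot 6 + slot 7 + slot 1: cost 12 + 4 + 7 + 3 = 26 ≤ 26, expected clicks 10 + 14 + 11 + 19 = 54.
slot 6 + slot 5 + slot 7 + slot 1: cost 4 + 6 + 7 + 3 = 20 ≤ 26, expected clicks 14 + 9 + 11 + 19 = 53.
Best is slot 4, slot 6, slot 7, and slot 1 with total expected clicks 54.

54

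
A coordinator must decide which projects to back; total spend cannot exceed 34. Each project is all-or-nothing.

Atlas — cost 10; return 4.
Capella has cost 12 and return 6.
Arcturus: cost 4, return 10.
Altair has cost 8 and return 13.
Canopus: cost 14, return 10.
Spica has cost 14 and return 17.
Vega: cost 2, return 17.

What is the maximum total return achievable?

57

Arcturus + Canopus + Spica + Vega: cost 4 + 14 + 14 + 2 = 34 ≤ 34, return 10 + 10 + 17 + 17 = 54.
Arcturus + Altair + Spica + Vega: cost 4 + 8 + 14 + 2 = 28 ≤ 34, return 10 + 13 + 17 + 17 = 57.
Best is Arcturus, Altair, Spica, and Vega with total return 57.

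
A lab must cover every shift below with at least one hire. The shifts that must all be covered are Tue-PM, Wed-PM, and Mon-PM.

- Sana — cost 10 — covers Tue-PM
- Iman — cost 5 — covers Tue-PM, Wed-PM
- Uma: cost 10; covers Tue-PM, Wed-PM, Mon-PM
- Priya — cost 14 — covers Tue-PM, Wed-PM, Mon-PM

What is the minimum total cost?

This is an integer covering problem.
The greedy cost-per-new-shift heuristic would pick Iman and Uma for 15, but a cheaper cover exists.
Uma alone covers Tue-PM, Wed-PM, Mon-PM — every shift.
Total cost: 10.
No cover costs less than 10.

10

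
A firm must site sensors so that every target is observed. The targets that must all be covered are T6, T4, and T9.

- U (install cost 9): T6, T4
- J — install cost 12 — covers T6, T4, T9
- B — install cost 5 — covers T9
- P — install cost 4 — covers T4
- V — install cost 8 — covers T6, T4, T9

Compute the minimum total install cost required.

8

V alone covers T6, T4, T9 — every target.
Total install cost: 8.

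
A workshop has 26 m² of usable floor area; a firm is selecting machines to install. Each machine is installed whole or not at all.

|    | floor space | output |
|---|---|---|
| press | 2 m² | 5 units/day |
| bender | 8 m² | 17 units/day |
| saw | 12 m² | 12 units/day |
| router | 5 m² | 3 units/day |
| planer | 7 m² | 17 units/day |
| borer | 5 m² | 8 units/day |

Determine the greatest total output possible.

Allowing fractional choices, the relaxed optimum would be about 51.0, but machines are indivisible.
bender + router + planer + borer: floor space 8 + 5 + 7 + 5 = 25 ≤ 26, output 17 + 3 + 17 + 8 = 45.
press + bender + planer + borer: floor space 2 + 8 + 7 + 5 = 22 ≤ 26, output 5 + 17 + 17 + 8 = 47.
Best is press, bender, planer, and borer with total output 47.

47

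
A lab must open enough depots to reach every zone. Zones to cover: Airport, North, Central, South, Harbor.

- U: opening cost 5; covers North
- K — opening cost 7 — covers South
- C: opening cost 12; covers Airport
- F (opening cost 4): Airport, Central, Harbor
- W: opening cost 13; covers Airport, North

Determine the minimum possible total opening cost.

16

Choose U, K, and F: together they cover Airport, North, Central, South, Harbor — every zone.
Total opening cost: 5 + 7 + 4 = 16.
No cover costs less than 16.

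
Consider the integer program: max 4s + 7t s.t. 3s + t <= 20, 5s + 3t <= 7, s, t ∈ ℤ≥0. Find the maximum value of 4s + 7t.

The continuous relaxation peaks at (0, 2.33) with value 16.33; rounding to a feasible lattice point costs some objective.
(s,t)=(0,2): 3·0+1·2=2≤20, 5·0+3·2=6≤7, objective 14.
(s,t)=(0,1): 3·0+1·1=1≤20, 5·0+3·1=3≤7, objective 7.
Maximum is 14 at (s,t)=(0,2).

14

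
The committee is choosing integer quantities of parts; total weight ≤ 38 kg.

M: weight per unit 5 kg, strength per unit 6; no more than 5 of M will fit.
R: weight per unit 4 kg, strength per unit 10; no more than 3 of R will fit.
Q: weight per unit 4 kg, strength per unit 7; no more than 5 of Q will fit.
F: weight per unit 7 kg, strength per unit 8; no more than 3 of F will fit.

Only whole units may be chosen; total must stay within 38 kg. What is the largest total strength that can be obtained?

R has the best ratio (10/4); taking only R gives at most 3×10 = 30 (stopped by the supply cap of 3).
Mixing does better — 1×M, 3×R, and 5×Q: weight 37 ≤ 38, strength 1·6 + 3·10 + 5·7 = 71.

71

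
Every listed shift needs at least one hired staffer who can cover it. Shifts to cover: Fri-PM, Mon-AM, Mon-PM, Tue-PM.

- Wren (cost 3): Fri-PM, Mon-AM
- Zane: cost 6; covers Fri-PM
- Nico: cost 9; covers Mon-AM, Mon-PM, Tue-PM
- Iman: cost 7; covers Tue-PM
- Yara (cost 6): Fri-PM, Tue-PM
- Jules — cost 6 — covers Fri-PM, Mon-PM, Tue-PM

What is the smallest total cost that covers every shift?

Choose Wren and Jules: together they cover Fri-PM, Mon-AM, Mon-PM, Tue-PM — every shift.
Total cost: 3 + 6 = 9.
No cover costs less than 9.

9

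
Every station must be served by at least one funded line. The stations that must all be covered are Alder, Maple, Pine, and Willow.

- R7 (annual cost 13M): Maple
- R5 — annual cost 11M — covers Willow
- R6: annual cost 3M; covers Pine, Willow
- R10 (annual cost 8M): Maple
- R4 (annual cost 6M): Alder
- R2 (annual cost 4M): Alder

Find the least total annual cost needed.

This is an integer covering problem.
Choose R6, R10, and R2: together they cover Alder, Maple, Pine, Willow — every station.
Total annual cost: 3 + 8 + 4 = 15.
No cover costs less than 15.

15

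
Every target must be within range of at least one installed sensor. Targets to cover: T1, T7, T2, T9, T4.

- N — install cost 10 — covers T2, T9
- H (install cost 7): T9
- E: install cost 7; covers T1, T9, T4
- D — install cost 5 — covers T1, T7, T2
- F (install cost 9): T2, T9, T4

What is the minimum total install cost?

Choose E and D: together they cover T1, T7, T2, T9, T4 — every target.
Total install cost: 7 + 5 = 12.
No cover costs less than 12.

12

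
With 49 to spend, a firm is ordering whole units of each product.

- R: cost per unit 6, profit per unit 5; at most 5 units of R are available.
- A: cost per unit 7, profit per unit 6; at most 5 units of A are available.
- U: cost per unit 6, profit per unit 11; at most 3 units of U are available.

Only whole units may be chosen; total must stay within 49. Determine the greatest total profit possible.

59

This is a bounded integer knapsack.
U has the best ratio (11/6); taking only U gives at most 3×11 = 33 (stopped by the supply cap of 3).
Mixing does better — 4×R, 1×A, and 3×U: cost 49 ≤ 49, profit 4·5 + 1·6 + 3·11 = 59.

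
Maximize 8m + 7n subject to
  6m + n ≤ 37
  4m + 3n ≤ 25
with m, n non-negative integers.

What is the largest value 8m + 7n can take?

The continuous relaxation peaks at (0, 8.33) with value 58.33; rounding to a feasible lattice point costs some objective.
(m,n)=(1,7): 6·1+1·7=13≤37, 4·1+3·7=25≤25, objective 57.
(m,n)=(0,8): 6·0+1·8=8≤37, 4·0+3·8=24≤25, objective 56.
(m,n)=(1,6): 6·1+1·6=12≤37, 4·1+3·6=22≤25, objective 50.
(m,n)=(0,7): 6·0+1·7=7≤37, 4·0+3·7=21≤25, objective 49.
The best lattice point is (1,7), giving 57.

57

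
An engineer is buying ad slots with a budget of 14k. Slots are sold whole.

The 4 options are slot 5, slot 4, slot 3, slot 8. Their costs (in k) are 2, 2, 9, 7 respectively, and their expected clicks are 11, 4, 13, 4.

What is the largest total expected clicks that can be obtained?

This is a 0-1 knapsack instance.
Allowing fractional choices, the relaxed optimum would be about 28.6, but ad slots are indivisible.
slot 5 + slot 4 + slot 3: cost 2 + 2 + 9 = 13 ≤ 14, expected clicks 11 + 4 + 13 = 28.
slot 5 + slot 4 + slot 8: cost 2 + 2 + 7 = 11 ≤ 14, expected clicks 11 + 4 + 4 = 19.
slot 5 + slot 3: cost 2 + 9 = 11 ≤ 14, expected clicks 11 + 13 = 24.
Best is slot 5, slot 4, and slot 3 with total expected clicks 28.

28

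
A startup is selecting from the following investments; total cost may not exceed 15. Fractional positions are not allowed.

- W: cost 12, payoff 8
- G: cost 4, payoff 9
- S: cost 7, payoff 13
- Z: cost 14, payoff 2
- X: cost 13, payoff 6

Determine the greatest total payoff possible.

22

Allowing fractional choices, the relaxed optimum would be about 24.7, but investments are indivisible.
G + S: cost 4 + 7 = 11 ≤ 15, payoff 9 + 13 = 22.
S: cost 7 ≤ 15, payoff 13.
Best is G and S with total payoff 22.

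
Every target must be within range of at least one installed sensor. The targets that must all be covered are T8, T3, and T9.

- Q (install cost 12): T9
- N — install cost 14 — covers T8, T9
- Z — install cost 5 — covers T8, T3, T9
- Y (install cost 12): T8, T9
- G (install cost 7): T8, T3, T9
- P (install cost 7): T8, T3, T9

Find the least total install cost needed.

5

Z alone covers T8, T3, T9 — every target.
Total install cost: 5.
No cover costs less than 5.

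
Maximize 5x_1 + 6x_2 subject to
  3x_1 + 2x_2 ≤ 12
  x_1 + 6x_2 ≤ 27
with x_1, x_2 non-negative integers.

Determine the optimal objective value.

Relaxing integrality, the LP optimum is 31.50 at (x_1,x_2) = (1.12, 4.31), which is not an integer point.
(x_1,x_2)=(1,4): 3·1+2·4=11≤12, 1·1+6·4=25≤27, objective 29.
(x_1,x_2)=(2,3): 3·2+2·3=12≤12, 1·2+6·3=20≤27, objective 28.
No feasible integer point exceeds 29.

29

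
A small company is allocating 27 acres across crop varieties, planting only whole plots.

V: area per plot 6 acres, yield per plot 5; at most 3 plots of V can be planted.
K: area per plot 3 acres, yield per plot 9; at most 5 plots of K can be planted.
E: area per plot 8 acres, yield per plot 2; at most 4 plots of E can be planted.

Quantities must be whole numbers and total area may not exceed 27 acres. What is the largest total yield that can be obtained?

1×V and 5×K: area 21 ≤ 27, yield 1·5 + 5·9 = 50.
2×V and 5×K: area 27 ≤ 27, yield 2·5 + 5·9 = 55.
Best is 55.

55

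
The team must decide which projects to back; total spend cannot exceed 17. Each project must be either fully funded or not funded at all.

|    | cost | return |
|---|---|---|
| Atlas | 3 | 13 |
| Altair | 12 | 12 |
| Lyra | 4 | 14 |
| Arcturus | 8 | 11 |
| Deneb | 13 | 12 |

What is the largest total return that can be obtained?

38

Take Atlas, Lyra, and Arcturus: cost 3 + 4 + 8 = 15 ≤ 17, return 13 + 14 + 11 = 38.
No other feasible combination does better.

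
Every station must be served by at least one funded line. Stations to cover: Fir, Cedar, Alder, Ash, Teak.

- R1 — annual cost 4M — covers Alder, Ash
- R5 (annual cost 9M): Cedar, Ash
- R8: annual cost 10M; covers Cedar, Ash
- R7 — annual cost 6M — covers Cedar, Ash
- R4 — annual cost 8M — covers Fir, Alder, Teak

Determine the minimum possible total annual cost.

This is an integer covering problem.
The greedy cost-per-new-station heuristic would pick R1, R4, and R7 for 18, but a cheaper cover exists.
Choose R7 and R4: together they cover Fir, Cedar, Alder, Ash, Teak — every station.
Total annual cost: 6 + 8 = 14.
No cover costs less than 14.

14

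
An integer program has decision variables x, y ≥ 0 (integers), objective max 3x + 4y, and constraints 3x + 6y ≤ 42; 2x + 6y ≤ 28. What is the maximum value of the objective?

42

(x,y)=(14,0): 3·14+6·0=42≤42, 2·14+6·0=28≤28, objective 42.
(x,y)=(13,0): 3·13+6·0=39≤42, 2·13+6·0=26≤28, objective 39.
No feasible integer point exceeds 42.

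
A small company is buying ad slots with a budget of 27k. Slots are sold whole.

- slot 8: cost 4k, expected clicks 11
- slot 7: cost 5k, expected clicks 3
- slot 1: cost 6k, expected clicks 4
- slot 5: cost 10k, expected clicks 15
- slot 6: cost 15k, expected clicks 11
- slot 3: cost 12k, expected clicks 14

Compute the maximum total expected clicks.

This is an integer program with binary decision variables.
slot 8 + slot 7 + slot 1 + slot 3: cost 4 + 5 + 6 + 12 = 27 ≤ 27, expected clicks 11 + 3 + 4 + 14 = 32.
slot 8 + slot 7 + slot 1 + slot 5: cost 4 + 5 + 6 + 10 = 25 ≤ 27, expected clicks 11 + 3 + 4 + 15 = 33.
slot 8 + slot 5 + slot 3: cost 4 + 10 + 12 = 26 ≤ 27, expected clicks 11 + 15 + 14 = 40.
Best is slot 8, slot 5, and slot 3 with total expected clicks 40.

40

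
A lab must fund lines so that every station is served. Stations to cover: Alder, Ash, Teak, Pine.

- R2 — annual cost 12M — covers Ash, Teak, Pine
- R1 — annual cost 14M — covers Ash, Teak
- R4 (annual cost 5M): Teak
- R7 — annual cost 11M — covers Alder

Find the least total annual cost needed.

Choose R2 and R7: together they cover Alder, Ash, Teak, Pine — every station.
Total annual cost: 12 + 11 = 23.
No cover costs less than 23.

23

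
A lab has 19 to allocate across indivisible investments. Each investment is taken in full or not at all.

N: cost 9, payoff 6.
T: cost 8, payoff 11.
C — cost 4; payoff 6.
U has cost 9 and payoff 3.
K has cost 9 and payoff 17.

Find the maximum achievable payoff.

Allowing fractional choices, the relaxed optimum would be about 31.2, but investments are indivisible.
T + K: cost 8 + 9 = 17 ≤ 19, payoff 11 + 17 = 28.
C + K: cost 4 + 9 = 13 ≤ 19, payoff 6 + 17 = 23.
Best is T and K with total payoff 28.

28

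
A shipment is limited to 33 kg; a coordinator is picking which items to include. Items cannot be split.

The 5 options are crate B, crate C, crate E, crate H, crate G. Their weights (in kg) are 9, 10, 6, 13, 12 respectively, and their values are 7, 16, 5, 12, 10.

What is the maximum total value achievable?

35

Allowing fractional choices, the relaxed optimum would be about 36.3, but items are indivisible.
crate C + crate E + crate H: weight 10 + 6 + 13 = 29 ≤ 33, value 16 + 5 + 12 = 33.
crate B + crate C + crate H: weight 9 + 10 + 13 = 32 ≤ 33, value 7 + 16 + 12 = 35.
Best is crate B, crate C, and crate H with total value 35.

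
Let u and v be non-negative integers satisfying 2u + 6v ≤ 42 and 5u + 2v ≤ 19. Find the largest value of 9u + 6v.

45

(u,v)=(1,6): 2·1+6·6=38≤42, 5·1+2·6=17≤19, objective 45.
(u,v)=(0,7): 2·0+6·7=42≤42, 5·0+2·7=14≤19, objective 42.
(u,v)=(1,5): 2·1+6·5=32≤42, 5·1+2·5=15≤19, objective 39.
(u,v)=(0,6): 2·0+6·6=36≤42, 5·0+2·6=12≤19, objective 36.
No feasible integer point exceeds 45.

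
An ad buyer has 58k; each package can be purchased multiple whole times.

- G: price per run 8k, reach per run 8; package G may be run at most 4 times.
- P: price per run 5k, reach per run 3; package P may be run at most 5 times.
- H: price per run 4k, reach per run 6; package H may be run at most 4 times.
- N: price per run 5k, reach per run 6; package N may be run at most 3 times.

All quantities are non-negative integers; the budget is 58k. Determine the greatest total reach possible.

68

This is a bounded integer knapsack.
H has the best ratio (6/4); taking only H gives at most 4×6 = 24 (stopped by the supply cap of 4).
Mixing does better — 4×G, 4×H, and 2×N: price 58 ≤ 58, reach 4·8 + 4·6 + 2·6 = 68.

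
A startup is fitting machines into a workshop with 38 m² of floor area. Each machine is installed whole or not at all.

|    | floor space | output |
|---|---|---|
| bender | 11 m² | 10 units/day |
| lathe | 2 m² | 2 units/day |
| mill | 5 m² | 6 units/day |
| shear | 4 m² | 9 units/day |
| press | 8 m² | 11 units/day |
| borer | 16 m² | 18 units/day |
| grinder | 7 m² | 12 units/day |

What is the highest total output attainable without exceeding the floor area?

Treat it as a binary knapsack problem.
Allowing fractional choices, the relaxed optimum would be about 53.8, but machines are indivisible.
lathe + shear + press + borer + grinder: floor space 2 + 4 + 8 + 16 + 7 = 37 ≤ 38, output 2 + 9 + 11 + 18 + 12 = 52.
shear + press + borer + grinder: floor space 4 + 8 + 16 + 7 = 35 ≤ 38, output 9 + 11 + 18 + 12 = 50.
bender + lathe + mill + shear + press + grinder: floor space 11 + 2 + 5 + 4 + 8 + 7 = 37 ≤ 38, output 10 + 2 + 6 + 9 + 11 + 12 = 50.
Best is lathe, shear, press, borer, and grinder with total output 52.

52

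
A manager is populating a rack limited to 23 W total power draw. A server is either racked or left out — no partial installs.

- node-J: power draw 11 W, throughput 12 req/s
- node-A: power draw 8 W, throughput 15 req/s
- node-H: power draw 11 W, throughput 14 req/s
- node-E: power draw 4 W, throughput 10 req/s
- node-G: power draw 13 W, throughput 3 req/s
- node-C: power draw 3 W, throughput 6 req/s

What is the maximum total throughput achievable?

39

Allowing fractional choices, the relaxed optimum would be about 41.2, but servers are indivisible.
node-A + node-H + node-E: power draw 8 + 11 + 4 = 23 ≤ 23, throughput 15 + 14 + 10 = 39.
node-A + node-H + node-C: power draw 8 + 11 + 3 = 22 ≤ 23, throughput 15 + 14 + 6 = 35.
node-J + node-A + node-E: power draw 11 + 8 + 4 = 23 ≤ 23, throughput 12 + 15 + 10 = 37.
Best is node-A, node-H, and node-E with total throughput 39.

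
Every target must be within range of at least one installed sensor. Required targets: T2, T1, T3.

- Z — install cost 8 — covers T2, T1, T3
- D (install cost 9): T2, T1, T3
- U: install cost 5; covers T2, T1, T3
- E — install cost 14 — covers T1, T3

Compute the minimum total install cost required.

U alone covers T2, T1, T3 — every target.
Total install cost: 5.
No cover costs less than 5.

5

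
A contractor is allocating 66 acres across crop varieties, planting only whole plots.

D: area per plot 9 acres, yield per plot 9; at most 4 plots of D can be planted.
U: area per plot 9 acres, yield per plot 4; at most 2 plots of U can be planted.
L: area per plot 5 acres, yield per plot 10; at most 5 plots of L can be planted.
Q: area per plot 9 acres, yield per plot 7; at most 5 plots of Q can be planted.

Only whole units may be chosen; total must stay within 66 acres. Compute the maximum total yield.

4×D and 5×L: area 61 ≤ 66, yield 4·9 + 5·10 = 86.
3×D, 5×L, and 1×Q: area 61 ≤ 66, yield 3·9 + 5·10 + 1·7 = 84.
Best is 86.

86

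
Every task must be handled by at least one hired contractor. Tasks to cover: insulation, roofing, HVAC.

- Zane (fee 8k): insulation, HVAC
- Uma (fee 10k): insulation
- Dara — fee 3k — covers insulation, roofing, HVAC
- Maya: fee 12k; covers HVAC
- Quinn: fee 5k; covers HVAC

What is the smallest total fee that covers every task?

3

This is a weighted set-cover instance.
Dara alone covers insulation, roofing, HVAC — every task.
Total fee: 3.
No cover costs less than 3.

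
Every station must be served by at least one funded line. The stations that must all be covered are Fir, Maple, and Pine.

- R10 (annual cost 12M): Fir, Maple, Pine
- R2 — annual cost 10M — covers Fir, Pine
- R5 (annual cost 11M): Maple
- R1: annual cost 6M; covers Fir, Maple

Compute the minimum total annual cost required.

12

R10 alone covers Fir, Maple, Pine — every station.
Total annual cost: 12.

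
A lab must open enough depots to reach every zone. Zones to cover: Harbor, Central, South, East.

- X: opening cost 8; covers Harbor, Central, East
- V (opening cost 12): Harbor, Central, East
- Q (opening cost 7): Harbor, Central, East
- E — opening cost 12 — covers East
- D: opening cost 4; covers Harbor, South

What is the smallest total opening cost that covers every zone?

Choose Q and D: together they cover Harbor, Central, South, East — every zone.
Total opening cost: 7 + 4 = 11.
No cover costs less than 11.

11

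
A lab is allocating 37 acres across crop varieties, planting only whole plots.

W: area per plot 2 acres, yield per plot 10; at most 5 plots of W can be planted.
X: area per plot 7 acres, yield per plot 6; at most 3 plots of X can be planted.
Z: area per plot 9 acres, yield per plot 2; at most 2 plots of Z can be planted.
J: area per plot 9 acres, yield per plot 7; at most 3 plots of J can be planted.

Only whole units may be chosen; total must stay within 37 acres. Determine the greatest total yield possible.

This is a bounded integer knapsack.
W has the best ratio (10/2); taking only W gives at most 5×10 = 50 (stopped by the supply cap of 5).
Mixing does better — 5×W and 3×J: area 37 ≤ 37, yield 5·10 + 3·7 = 71.

71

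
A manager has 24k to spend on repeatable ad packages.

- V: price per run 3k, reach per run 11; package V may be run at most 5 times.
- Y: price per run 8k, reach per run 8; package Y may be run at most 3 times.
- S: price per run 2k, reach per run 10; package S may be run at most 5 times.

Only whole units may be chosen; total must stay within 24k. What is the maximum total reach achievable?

This is a bounded integer knapsack.
Take 5×V and 4×S: price 23 ≤ 24, reach 5·11 + 4·10 = 95.
No other integer combination yields more.

95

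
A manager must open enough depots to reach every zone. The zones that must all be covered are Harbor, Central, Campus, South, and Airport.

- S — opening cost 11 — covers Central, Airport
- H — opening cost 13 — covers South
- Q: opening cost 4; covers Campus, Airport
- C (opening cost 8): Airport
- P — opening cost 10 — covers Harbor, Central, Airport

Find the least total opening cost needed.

This is a weighted set-cover instance.
Choose H, Q, and P: together they cover Harbor, Central, Campus, South, Airport — every zone.
Total opening cost: 13 + 4 + 10 = 27.
No cover costs less than 27.

27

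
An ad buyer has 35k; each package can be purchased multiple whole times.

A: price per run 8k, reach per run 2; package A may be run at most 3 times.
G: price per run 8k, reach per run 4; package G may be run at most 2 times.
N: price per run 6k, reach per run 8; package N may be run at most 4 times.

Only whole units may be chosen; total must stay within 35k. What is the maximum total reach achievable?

36

This is a bounded integer knapsack.
1×A and 4×N: price 32 ≤ 35, reach 1·2 + 4·8 = 34.
1×G and 4×N: price 32 ≤ 35, reach 1·4 + 4·8 = 36.
Best is 36.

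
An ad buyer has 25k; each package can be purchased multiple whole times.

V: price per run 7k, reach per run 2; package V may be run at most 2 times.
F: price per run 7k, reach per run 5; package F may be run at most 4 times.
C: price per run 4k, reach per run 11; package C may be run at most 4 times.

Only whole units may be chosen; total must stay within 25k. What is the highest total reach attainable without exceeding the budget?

49

This is a bounded integer knapsack.
Take 1×F and 4×C: price 23 ≤ 25, reach 1·5 + 4·11 = 49.
C has the best ratio (11/4) and is taken to its limit of 4; remaining capacity is filled optimally with the others.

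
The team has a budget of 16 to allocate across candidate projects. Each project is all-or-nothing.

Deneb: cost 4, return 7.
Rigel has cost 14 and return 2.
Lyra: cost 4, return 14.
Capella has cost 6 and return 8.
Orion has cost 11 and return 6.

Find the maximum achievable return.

Allowing fractional choices, the relaxed optimum would be about 30.1, but projects are indivisible.
Deneb + Lyra: cost 4 + 4 = 8 ≤ 16, return 7 + 14 = 21.
Deneb + Lyra + Capella: cost 4 + 4 + 6 = 14 ≤ 16, return 7 + 14 + 8 = 29.
Lyra + Capella: cost 4 + 6 = 10 ≤ 16, return 14 + 8 = 22.
Best is Deneb, Lyra, and Capella with total return 29.

29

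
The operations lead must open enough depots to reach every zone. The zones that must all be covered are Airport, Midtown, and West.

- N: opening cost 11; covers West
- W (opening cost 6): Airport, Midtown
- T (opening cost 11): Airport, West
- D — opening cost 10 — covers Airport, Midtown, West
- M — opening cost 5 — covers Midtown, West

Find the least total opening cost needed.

10

The greedy cost-per-new-zone heuristic would pick M and W for 11, but a cheaper cover exists.
D alone covers Airport, Midtown, West — every zone.
Total opening cost: 10.
No cover costs less than 10.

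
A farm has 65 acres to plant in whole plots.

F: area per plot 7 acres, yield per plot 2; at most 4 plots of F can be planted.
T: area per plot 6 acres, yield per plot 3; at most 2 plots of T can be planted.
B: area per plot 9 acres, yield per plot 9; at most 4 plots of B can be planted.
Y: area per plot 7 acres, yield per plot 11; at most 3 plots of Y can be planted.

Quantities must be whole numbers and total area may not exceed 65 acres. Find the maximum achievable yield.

72

This is a bounded integer knapsack.
Y has the best ratio (11/7); taking only Y gives at most 3×11 = 33 (stopped by the supply cap of 3).
Mixing does better — 1×T, 4×B, and 3×Y: area 63 ≤ 65, yield 1·3 + 4·9 + 3·11 = 72.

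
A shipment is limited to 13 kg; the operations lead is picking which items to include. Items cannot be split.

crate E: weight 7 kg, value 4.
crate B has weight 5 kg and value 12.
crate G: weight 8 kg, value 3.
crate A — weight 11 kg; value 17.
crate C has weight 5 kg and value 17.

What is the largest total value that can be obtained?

29

crate G + crate C: weight 8 + 5 = 13 ≤ 13, value 3 + 17 = 20.
crate B + crate C: weight 5 + 5 = 10 ≤ 13, value 12 + 17 = 29.
crate E + crate C: weight 7 + 5 = 12 ≤ 13, value 4 + 17 = 21.
Best is crate B and crate C with total value 29.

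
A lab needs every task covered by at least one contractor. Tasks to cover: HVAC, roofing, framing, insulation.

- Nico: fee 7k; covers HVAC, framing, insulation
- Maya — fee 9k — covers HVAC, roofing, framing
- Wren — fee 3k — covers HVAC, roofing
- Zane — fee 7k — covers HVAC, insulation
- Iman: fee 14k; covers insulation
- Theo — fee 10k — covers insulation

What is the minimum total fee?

Choose Nico and Wren: together they cover HVAC, roofing, framing, insulation — every task.
Total fee: 7 + 3 = 10.
No cover costs less than 10.

10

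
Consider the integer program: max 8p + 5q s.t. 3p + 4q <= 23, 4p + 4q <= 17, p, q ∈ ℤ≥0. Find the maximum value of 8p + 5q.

32

(p,q)=(4,0): 3·4+4·0=12≤23, 4·4+4·0=16≤17, objective 32.
(p,q)=(3,1): 3·3+4·1=13≤23, 4·3+4·1=16≤17, objective 29.
(p,q)=(3,0): 3·3+4·0=9≤23, 4·3+4·0=12≤17, objective 24.
Maximum is 32 at (p,q)=(4,0).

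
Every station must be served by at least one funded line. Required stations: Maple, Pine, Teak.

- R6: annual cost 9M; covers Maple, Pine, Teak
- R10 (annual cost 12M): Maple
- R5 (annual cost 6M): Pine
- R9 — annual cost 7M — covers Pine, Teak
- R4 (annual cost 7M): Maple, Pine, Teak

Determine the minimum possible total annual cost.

7

This is a weighted set-cover instance.
R4 alone covers Maple, Pine, Teak — every station.
Total annual cost: 7.
No cover costs less than 7.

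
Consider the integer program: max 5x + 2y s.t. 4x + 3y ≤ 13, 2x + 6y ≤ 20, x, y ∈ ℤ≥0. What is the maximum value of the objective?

(x,y)=(3,0): 4·3+3·0=12≤13, 2·3+6·0=6≤20, objective 15.
(x,y)=(2,1): 4·2+3·1=11≤13, 2·2+6·1=10≤20, objective 12.
(x,y)=(2,0): 4·2+3·0=8≤13, 2·2+6·0=4≤20, objective 10.
No feasible integer point exceeds 15.

15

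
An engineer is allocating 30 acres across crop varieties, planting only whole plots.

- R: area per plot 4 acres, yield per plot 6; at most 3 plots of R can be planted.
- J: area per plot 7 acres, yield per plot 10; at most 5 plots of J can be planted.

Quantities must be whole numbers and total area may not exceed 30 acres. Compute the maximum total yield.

42

This is a bounded integer knapsack.
R has the best ratio (6/4); taking only R gives at most 3×6 = 18 (stopped by the supply cap of 3).
Mixing does better — 2×R and 3×J: area 29 ≤ 30, yield 2·6 + 3·10 = 42.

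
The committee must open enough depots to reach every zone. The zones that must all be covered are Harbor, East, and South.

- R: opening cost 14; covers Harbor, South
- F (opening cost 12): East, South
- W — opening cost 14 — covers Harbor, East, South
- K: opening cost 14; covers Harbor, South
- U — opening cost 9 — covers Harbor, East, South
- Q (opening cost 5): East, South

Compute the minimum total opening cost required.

U alone covers Harbor, East, South — every zone.
Total opening cost: 9.

9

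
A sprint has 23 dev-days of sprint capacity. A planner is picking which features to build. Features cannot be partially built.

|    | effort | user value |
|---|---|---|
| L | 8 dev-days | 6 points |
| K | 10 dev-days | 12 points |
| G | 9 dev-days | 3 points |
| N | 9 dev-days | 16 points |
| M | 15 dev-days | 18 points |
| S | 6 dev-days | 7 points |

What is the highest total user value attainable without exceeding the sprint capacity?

Allowing fractional choices, the relaxed optimum would be about 32.8, but features are indivisible.
K + N: effort 10 + 9 = 19 ≤ 23, user value 12 + 16 = 28.
M + S: effort 15 + 6 = 21 ≤ 23, user value 18 + 7 = 25.
L + N + S: effort 8 + 9 + 6 = 23 ≤ 23, user value 6 + 16 + 7 = 29.
Best is L, N, and S with total user value 29.

29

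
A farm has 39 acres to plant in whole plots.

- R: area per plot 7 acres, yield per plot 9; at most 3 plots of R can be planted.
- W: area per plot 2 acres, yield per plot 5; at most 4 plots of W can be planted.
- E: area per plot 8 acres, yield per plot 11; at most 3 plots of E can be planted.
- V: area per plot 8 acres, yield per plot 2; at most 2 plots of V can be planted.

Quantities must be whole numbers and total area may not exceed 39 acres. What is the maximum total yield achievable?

62

W has the best ratio (5/2); taking only W gives at most 4×5 = 20 (stopped by the supply cap of 4).
Mixing does better — 1×R, 4×W, and 3×E: area 39 ≤ 39, yield 1·9 + 4·5 + 3·11 = 62.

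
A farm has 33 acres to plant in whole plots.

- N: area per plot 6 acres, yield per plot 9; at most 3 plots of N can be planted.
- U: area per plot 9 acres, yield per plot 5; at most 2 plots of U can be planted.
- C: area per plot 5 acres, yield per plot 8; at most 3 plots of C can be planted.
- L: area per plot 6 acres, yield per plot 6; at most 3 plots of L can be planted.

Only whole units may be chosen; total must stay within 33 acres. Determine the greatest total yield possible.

51

This is a bounded integer knapsack.
C has the best ratio (8/5); taking only C gives at most 3×8 = 24 (stopped by the supply cap of 3).
Mixing does better — 3×N and 3×C: area 33 ≤ 33, yield 3·9 + 3·8 = 51.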